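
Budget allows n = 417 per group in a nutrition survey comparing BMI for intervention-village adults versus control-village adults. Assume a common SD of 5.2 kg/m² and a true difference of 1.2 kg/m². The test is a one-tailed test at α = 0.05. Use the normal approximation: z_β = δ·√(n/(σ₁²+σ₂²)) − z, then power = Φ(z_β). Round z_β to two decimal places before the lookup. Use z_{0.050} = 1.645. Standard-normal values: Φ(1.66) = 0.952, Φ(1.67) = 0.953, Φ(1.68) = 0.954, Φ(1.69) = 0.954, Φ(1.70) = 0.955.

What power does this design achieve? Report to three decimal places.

Power ≈ 0.954

z_β = δ·√(n/(σ₁²+σ₂²)) − z_α
    = 1.2 · √(417/54.08) − 1.645
    = 1.2 · 2.77683 − 1.645
    = 3.3322 − 1.645 = 1.6872 → 1.69
Power = Φ(1.69) = 0.954.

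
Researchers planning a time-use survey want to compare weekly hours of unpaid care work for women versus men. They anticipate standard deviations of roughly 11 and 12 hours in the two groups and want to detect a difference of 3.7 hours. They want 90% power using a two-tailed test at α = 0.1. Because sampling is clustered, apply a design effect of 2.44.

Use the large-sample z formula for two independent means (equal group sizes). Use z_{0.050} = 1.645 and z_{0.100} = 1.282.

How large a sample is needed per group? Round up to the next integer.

n = 405 per group

n = (z_{α/2} + z_β)² · (σ₁² + σ₂²) / δ²
  = (1.645 + 1.282)² · (11² + 12² = 265) / 3.7²
  = 8.5673 · 265 / 13.69
  = 165.84
Design effect: 2.44 × 165.84 = 404.65.
Round up → n = 405 per group.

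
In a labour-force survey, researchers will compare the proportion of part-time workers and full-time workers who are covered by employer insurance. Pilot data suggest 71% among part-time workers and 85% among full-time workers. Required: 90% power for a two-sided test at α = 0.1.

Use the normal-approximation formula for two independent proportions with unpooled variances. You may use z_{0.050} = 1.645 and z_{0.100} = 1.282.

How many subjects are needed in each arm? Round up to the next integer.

n = 146 per group

n = (z_{α/2} + z_β)² · [p₁(1−p₁) + p₂(1−p₂)] / (p₁ − p₂)²
  = (1.645 + 1.282)² · (0.71·0.29 + 0.85·0.15) / (-0.14)²
  = (2.927)² · (0.2059 + 0.1275) / 0.0196
  = 8.5673 · 0.3334 / 0.0196
  = 145.73
Round up → n = 146 per group.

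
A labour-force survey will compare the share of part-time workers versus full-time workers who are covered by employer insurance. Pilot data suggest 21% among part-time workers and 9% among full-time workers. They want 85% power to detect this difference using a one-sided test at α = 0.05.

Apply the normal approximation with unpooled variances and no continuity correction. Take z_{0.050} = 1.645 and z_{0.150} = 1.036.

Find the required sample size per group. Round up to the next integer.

n = 124 per group

n = (z_α + z_β)² · [p₁(1−p₁) + p₂(1−p₂)] / (p₁ − p₂)²
  = (1.645 + 1.036)² · (0.21·0.79 + 0.09·0.91) / (0.12)²
  = (2.681)² · (0.1659 + 0.0819) / 0.0144
  = 7.1878 · 0.2478 / 0.0144
  = 123.69
Round up → n = 124 per group.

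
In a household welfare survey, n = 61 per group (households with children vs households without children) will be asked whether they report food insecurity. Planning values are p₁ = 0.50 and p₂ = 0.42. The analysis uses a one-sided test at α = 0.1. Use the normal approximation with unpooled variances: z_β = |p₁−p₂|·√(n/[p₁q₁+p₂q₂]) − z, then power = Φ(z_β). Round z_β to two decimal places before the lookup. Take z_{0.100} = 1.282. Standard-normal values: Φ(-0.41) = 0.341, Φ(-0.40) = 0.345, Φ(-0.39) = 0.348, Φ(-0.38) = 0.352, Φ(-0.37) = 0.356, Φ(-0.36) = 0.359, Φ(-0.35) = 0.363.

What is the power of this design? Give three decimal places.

Power ≈ 0.348

z_β = |p₁−p₂|·√(n/[p₁q₁+p₂q₂]) − z_α
    = 0.08 · √(61/0.4936) − 1.282
    = 0.08 · 11.1167 − 1.282
    = 0.8893 − 1.282 = -0.3927 → -0.39
Power = Φ(-0.39) = 0.348.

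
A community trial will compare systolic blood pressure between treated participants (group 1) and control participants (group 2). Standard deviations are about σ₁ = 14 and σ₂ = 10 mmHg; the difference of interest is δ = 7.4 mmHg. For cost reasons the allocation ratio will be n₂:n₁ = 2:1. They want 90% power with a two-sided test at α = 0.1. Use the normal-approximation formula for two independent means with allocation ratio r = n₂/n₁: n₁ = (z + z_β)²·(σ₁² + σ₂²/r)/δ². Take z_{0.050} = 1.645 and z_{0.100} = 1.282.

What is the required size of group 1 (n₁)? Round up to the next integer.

n₁ = 39

n₁ = (z_{α/2} + z_β)² · (σ₁² + σ₂²/r) / δ²
   = (1.645 + 1.282)² · (14² + 10²/2) / 7.4²
   = 8.5673 · (196 + 50) / 54.76
   = 8.5673 · 246 / 54.76
   = 38.49
Round up → n₁ = 39; n₂ = r·n₁ = 2 × 39 = 78.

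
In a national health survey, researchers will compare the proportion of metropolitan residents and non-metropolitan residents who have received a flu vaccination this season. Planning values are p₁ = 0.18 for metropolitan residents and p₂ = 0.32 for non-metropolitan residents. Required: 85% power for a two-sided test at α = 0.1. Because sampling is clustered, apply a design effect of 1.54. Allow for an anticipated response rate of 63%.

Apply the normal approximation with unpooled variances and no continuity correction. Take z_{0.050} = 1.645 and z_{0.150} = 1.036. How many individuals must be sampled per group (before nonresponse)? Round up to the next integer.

n = 328 per group

n = (z_{α/2} + z_β)² · [p₁(1−p₁) + p₂(1−p₂)] / (p₁ − p₂)²
  = (1.645 + 1.036)² · (0.18·0.82 + 0.32·0.68) / (-0.14)²
  = (2.681)² · (0.1476 + 0.2176) / 0.0196
  = 7.1878 · 0.3652 / 0.0196
  = 133.93
Design effect: 1.54 × 133.93 = 206.25.
Adjust for 63% response: 206.25 / 0.63 = 327.38.
Round up → n = 328 per group.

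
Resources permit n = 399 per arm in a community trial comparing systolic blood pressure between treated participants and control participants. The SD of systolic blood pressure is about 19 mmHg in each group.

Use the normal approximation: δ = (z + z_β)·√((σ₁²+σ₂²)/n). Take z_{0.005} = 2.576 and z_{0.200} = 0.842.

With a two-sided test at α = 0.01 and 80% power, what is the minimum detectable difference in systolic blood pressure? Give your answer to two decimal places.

Minimum detectable difference ≈ 4.60 mmHg

δ = (z_{α/2} + z_β) · √((σ₁²+σ₂²)/n)
  = (2.576 + 0.842) · √(722/399)
  = 3.418 · √1.8095
  = 3.418 · 1.3452
  = 4.5978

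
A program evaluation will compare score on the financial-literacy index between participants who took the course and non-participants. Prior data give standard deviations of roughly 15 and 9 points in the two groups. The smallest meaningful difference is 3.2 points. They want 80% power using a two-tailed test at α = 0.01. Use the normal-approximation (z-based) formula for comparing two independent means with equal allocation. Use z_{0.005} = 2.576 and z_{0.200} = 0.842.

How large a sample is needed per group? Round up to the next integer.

n = 350 per group

n = (z_{α/2} + z_β)² · (σ₁² + σ₂²) / δ²
  = (2.576 + 0.842)² · (15² + 9² = 306) / 3.2²
  = 11.6827 · 306 / 10.24
  = 349.11
Round up → n = 350 per group.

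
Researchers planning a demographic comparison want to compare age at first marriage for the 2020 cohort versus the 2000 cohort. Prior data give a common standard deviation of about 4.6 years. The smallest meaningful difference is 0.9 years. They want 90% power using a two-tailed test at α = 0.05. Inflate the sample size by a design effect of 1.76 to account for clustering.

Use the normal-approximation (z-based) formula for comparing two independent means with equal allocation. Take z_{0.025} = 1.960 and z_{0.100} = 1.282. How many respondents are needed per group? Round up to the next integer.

n = 967 per group

n = (z_{α/2} + z_β)² · (σ₁² + σ₂²) / δ²
  = (1.960 + 1.282)² · (2·4.6² = 42.32) / 0.9²
  = 10.5106 · 42.32 / 0.81
  = 549.14
Design effect: 1.76 × 549.14 = 966.49.
Round up → n = 967 per group.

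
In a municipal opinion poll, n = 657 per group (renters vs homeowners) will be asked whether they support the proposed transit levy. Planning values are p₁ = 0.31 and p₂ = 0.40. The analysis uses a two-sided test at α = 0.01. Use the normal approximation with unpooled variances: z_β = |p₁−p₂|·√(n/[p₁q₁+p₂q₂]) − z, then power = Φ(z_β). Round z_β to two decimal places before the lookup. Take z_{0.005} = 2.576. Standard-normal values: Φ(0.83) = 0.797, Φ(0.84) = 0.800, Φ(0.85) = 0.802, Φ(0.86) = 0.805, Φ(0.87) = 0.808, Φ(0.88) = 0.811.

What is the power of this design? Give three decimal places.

Power ≈ 0.802

z_β = |p₁−p₂|·√(n/[p₁q₁+p₂q₂]) − z_{α/2}
    = 0.09 · √(657/0.4539) − 2.576
    = 0.09 · 38.0454 − 2.576
    = 3.4241 − 2.576 = 0.8481 → 0.85
Power = Φ(0.85) = 0.802.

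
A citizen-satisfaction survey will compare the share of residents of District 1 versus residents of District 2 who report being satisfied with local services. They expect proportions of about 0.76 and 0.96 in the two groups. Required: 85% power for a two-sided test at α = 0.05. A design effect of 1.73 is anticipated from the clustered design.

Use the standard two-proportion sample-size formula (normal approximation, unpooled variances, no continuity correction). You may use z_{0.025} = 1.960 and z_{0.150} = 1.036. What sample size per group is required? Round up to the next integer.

n = (z_{α/2} + z_β)² · [p₁(1−p₁) + p₂(1−p₂)] / (p₁ − p₂)²
  = (1.960 + 1.036)² · (0.76·0.24 + 0.96·0.04) / (-0.20)²
  = (2.996)² · (0.1824 + 0.0384) / 0.0400
  = 8.9760 · 0.2208 / 0.0400
  = 49.55
Design effect: 1.73 × 49.55 = 85.72.
Round up → n = 86 per group.

n = 86 per group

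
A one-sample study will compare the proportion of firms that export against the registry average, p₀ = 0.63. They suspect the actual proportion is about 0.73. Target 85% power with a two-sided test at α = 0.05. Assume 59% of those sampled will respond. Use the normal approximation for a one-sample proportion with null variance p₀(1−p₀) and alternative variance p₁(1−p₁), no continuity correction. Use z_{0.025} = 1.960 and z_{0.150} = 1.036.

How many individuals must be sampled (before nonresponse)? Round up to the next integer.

n = 336

n = [z_{α/2}·√(p₀q₀) + z_β·√(p₁q₁)]² / (p₁ − p₀)²
  = [1.960·√(0.63·0.37) + 1.036·√(0.73·0.27)]² / (0.10)²
  = [1.960·0.4828 + 1.036·0.4440]² / 0.0100
  = [1.4062]² / 0.0100
  = 197.75
Adjust for 59% response: 197.75 / 0.59 = 335.17.
Round up → n = 336.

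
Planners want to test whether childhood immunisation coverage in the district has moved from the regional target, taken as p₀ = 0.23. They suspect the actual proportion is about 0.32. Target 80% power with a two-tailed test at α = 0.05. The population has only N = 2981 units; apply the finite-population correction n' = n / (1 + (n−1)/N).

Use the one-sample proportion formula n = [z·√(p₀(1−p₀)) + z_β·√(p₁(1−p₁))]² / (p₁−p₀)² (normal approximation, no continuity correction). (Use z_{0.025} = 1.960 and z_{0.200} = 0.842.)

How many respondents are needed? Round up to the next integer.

n = [z_{α/2}·√(p₀q₀) + z_β·√(p₁q₁)]² / (p₁ − p₀)²
  = [1.960·√(0.23·0.77) + 0.842·√(0.32·0.68)]² / (0.09)²
  = [1.960·0.4208 + 0.842·0.4665]² / 0.0081
  = [1.2176]² / 0.0081
  = 183.03
Finite-population correction (N = 2981): 183.03 / (1 + (183.03 − 1)/2981) = 172.50.
Round up → n = 173.

n = 173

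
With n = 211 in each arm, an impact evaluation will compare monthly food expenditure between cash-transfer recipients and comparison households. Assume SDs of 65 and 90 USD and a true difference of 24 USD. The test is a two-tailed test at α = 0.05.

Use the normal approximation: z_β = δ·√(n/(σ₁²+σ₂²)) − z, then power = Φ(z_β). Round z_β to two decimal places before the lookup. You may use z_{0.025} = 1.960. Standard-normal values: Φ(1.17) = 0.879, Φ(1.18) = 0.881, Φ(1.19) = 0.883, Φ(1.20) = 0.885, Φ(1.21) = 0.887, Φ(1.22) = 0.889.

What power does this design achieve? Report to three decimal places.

Power ≈ 0.881

z_β = δ·√(n/(σ₁²+σ₂²)) − z_{α/2}
    = 24 · √(211/12325) − 1.960
    = 24 · 0.13084 − 1.960
    = 3.1402 − 1.960 = 1.1802 → 1.18
Power = Φ(1.18) = 0.881.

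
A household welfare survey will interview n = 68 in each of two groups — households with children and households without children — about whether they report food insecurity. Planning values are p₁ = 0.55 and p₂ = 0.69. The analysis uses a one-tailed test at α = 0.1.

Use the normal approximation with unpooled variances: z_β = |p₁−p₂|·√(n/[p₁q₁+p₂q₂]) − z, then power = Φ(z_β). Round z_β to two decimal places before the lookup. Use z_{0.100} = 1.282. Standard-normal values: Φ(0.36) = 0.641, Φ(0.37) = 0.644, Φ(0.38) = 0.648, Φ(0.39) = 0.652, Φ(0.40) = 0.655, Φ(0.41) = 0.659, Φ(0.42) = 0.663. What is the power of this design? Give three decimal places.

Power ≈ 0.663

z_β = |p₁−p₂|·√(n/[p₁q₁+p₂q₂]) − z_α
    = 0.14 · √(68/0.4614) − 1.282
    = 0.14 · 12.1399 − 1.282
    = 1.6996 − 1.282 = 0.4176 → 0.42
Power = Φ(0.42) = 0.663.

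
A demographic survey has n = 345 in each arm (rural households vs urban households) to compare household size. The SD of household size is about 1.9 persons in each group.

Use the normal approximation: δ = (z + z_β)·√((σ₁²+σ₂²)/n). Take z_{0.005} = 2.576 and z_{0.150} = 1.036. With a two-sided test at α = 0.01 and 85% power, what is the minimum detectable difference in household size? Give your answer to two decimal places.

δ = (z_{α/2} + z_β) · √((σ₁²+σ₂²)/n)
  = (2.576 + 1.036) · √(7.22/345)
  = 3.612 · √0.02093
  = 3.612 · 0.1447
  = 0.5225

Minimum detectable difference ≈ 0.52 persons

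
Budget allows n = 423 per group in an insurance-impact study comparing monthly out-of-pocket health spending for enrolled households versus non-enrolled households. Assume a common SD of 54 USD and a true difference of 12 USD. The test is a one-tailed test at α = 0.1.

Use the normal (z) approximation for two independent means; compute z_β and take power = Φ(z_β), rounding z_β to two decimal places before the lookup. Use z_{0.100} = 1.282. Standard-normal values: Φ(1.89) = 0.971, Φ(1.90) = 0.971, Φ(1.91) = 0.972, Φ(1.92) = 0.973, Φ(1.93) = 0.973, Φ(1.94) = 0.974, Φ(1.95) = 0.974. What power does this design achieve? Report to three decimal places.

z_β = δ·√(n/(σ₁²+σ₂²)) − z_α
    = 12 · √(423/5832) − 1.282
    = 12 · 0.26932 − 1.282
    = 3.2318 − 1.282 = 1.9498 → 1.95
Power = Φ(1.95) = 0.974.

Power ≈ 0.974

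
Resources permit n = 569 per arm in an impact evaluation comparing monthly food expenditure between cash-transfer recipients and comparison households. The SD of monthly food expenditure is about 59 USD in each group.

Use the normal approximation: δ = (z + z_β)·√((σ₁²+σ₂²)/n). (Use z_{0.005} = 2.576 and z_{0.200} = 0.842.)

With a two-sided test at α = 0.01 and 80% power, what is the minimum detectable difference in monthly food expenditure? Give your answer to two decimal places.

Minimum detectable difference ≈ 11.96 USD

δ = (z_{α/2} + z_β) · √((σ₁²+σ₂²)/n)
  = (2.576 + 0.842) · √(6962/569)
  = 3.418 · √12.2355
  = 3.418 · 3.4979
  = 11.9559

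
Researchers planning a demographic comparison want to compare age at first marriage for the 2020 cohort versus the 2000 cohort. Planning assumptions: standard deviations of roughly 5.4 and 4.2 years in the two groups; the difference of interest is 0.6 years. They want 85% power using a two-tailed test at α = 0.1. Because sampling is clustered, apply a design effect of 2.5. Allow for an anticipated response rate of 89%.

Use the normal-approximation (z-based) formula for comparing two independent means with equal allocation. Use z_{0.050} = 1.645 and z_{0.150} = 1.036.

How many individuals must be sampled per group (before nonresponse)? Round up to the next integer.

n = 2625 per group

n = (z_{α/2} + z_β)² · (σ₁² + σ₂²) / δ²
  = (1.645 + 1.036)² · (5.4² + 4.2² = 46.8) / 0.6²
  = 7.1878 · 46.8 / 0.36
  = 934.41
Design effect: 2.5 × 934.41 = 2336.02.
Adjust for 89% response: 2336.02 / 0.89 = 2624.74.
Round up → n = 2625 per group.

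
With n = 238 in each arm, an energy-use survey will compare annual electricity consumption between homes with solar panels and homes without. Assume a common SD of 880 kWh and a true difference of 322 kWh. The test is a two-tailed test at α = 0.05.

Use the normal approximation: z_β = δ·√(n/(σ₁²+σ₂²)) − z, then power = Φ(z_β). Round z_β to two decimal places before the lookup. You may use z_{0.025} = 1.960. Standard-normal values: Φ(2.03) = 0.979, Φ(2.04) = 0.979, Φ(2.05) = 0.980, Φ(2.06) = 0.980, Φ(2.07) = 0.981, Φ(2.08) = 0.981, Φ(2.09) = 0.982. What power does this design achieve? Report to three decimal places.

z_β = δ·√(n/(σ₁²+σ₂²)) − z_{α/2}
    = 322 · √(238/1548800) − 1.960
    = 322 · 0.01240 − 1.960
    = 3.9916 − 1.960 = 2.0316 → 2.03
Power = Φ(2.03) = 0.979.

Power ≈ 0.979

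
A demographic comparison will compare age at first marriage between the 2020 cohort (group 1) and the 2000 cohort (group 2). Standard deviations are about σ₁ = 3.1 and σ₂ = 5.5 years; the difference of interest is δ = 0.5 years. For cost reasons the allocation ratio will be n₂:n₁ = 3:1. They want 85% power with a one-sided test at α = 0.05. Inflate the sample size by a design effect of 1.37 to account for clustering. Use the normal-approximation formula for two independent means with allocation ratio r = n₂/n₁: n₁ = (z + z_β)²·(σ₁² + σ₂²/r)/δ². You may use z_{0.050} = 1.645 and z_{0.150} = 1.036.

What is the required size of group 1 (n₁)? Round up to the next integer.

n₁ = 776

n₁ = (z_α + z_β)² · (σ₁² + σ₂²/r) / δ²
   = (1.645 + 1.036)² · (3.1² + 5.5²/3) / 0.5²
   = 7.1878 · (9.61 + 10.0833) / 0.25
   = 7.1878 · 19.6933 / 0.25
   = 566.20
Design effect: 1.37 × 566.20 = 775.70.
Round up → n₁ = 776; n₂ = r·n₁ = 3 × 776 = 2328.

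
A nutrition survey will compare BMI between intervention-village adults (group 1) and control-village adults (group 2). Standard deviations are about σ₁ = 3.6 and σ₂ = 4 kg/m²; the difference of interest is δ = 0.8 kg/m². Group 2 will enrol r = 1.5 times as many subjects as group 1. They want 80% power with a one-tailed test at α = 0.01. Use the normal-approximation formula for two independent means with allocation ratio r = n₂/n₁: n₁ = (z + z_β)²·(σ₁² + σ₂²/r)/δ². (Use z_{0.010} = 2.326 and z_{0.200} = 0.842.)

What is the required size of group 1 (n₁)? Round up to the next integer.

n₁ = 371

n₁ = (z_α + z_β)² · (σ₁² + σ₂²/r) / δ²
   = (2.326 + 0.842)² · (3.6² + 4²/1.5) / 0.8²
   = 10.0362 · (12.96 + 10.6667) / 0.64
   = 10.0362 · 23.6267 / 0.64
   = 370.50
Round up → n₁ = 371; n₂ = r·n₁ = 1.5 × 371 = 557.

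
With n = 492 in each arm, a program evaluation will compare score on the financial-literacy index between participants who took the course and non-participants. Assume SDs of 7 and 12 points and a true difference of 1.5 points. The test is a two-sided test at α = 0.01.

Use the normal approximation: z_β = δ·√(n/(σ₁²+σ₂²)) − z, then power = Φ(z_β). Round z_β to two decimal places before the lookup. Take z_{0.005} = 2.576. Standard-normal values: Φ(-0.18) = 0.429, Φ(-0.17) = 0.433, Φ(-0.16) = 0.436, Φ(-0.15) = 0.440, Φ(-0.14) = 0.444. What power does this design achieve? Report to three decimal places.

z_β = δ·√(n/(σ₁²+σ₂²)) − z_{α/2}
    = 1.5 · √(492/193) − 2.576
    = 1.5 · 1.59663 − 2.576
    = 2.3949 − 2.576 = -0.1811 → -0.18
Power = Φ(-0.18) = 0.429.

Power ≈ 0.429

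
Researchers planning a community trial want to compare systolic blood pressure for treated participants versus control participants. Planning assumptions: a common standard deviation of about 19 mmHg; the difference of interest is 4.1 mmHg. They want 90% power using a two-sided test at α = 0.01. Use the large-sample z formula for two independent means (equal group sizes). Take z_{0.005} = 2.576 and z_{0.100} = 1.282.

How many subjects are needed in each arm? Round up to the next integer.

n = (z_{α/2} + z_β)² · (σ₁² + σ₂²) / δ²
  = (2.576 + 1.282)² · (2·19² = 722) / 4.1²
  = 14.8842 · 722 / 16.81
  = 639.28
Round up → n = 640 per group.

n = 640 per group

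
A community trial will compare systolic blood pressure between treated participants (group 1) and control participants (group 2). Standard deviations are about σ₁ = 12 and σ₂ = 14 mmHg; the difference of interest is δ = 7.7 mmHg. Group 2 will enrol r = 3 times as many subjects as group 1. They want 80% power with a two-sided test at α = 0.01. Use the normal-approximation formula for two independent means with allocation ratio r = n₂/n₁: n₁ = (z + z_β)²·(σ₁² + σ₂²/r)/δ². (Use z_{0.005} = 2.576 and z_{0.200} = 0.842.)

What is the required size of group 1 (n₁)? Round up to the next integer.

n₁ = 42

n₁ = (z_{α/2} + z_β)² · (σ₁² + σ₂²/r) / δ²
   = (2.576 + 0.842)² · (12² + 14²/3) / 7.7²
   = 11.6827 · (144 + 65.3333) / 59.29
   = 11.6827 · 209.3333 / 59.29
   = 41.25
Round up → n₁ = 42; n₂ = r·n₁ = 3 × 42 = 126.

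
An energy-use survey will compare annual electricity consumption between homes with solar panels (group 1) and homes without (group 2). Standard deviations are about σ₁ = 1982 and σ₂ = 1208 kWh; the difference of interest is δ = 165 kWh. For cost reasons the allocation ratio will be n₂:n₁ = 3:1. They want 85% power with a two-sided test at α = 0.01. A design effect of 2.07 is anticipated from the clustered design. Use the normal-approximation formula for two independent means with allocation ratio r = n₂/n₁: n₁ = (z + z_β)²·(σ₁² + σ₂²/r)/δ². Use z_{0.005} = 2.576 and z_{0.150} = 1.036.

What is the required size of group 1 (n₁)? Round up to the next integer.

n₁ = (z_{α/2} + z_β)² · (σ₁² + σ₂²/r) / δ²
   = (2.576 + 1.036)² · (1982² + 1208²/3) / 165²
   = 13.0465 · (3928324 + 486421.3) / 27225
   = 13.0465 · 4414745.3 / 27225
   = 2115.60
Design effect: 2.07 × 2115.60 = 4379.29.
Round up → n₁ = 4380; n₂ = r·n₁ = 3 × 4380 = 13140.

n₁ = 4380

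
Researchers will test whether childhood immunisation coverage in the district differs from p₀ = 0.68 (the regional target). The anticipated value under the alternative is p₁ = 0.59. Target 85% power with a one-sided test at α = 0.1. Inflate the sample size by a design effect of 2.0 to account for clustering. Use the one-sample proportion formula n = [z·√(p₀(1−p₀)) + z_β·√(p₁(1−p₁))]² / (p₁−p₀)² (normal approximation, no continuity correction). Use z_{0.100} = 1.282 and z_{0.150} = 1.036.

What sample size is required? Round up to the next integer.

n = 303

n = [z_α·√(p₀q₀) + z_β·√(p₁q₁)]² / (p₁ − p₀)²
  = [1.282·√(0.68·0.32) + 1.036·√(0.59·0.41)]² / (-0.09)²
  = [1.282·0.4665 + 1.036·0.4918]² / 0.0081
  = [1.1076]² / 0.0081
  = 151.44
Design effect: 2.0 × 151.44 = 302.89.
Round up → n = 303.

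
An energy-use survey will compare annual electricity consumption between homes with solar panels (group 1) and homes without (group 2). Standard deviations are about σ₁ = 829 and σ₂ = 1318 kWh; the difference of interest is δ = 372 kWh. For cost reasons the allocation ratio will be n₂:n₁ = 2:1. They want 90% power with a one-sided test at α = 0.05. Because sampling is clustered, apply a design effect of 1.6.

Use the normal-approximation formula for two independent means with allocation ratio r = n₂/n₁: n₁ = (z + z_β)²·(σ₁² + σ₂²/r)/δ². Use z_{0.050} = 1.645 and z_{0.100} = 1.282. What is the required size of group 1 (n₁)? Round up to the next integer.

n₁ = 155

n₁ = (z_α + z_β)² · (σ₁² + σ₂²/r) / δ²
   = (1.645 + 1.282)² · (829² + 1318²/2) / 372²
   = 8.5673 · (687241 + 868562) / 138384
   = 8.5673 · 1555803 / 138384
   = 96.32
Design effect: 1.6 × 96.32 = 154.11.
Round up → n₁ = 155; n₂ = r·n₁ = 2 × 155 = 310.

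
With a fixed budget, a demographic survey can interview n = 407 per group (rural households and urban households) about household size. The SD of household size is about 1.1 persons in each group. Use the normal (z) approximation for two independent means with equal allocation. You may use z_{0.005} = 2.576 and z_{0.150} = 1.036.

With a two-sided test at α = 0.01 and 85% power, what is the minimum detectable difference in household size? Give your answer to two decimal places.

Minimum detectable difference ≈ 0.28 persons

δ = (z_{α/2} + z_β) · √((σ₁²+σ₂²)/n)
  = (2.576 + 1.036) · √(2.42/407)
  = 3.612 · √0.00595
  = 3.612 · 0.0771
  = 0.2785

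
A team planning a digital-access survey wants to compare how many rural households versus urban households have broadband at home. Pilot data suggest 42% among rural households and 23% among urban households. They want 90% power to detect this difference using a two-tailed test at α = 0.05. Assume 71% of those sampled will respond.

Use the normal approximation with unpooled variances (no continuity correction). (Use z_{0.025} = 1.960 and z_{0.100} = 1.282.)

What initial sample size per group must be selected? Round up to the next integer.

n = (z_{α/2} + z_β)² · [p₁(1−p₁) + p₂(1−p₂)] / (p₁ − p₂)²
  = (1.960 + 1.282)² · (0.42·0.58 + 0.23·0.77) / (0.19)²
  = (3.242)² · (0.2436 + 0.1771) / 0.0361
  = 10.5106 · 0.4207 / 0.0361
  = 122.49
Adjust for 71% response: 122.49 / 0.71 = 172.52.
Round up → n = 173 per group.

n = 173 per group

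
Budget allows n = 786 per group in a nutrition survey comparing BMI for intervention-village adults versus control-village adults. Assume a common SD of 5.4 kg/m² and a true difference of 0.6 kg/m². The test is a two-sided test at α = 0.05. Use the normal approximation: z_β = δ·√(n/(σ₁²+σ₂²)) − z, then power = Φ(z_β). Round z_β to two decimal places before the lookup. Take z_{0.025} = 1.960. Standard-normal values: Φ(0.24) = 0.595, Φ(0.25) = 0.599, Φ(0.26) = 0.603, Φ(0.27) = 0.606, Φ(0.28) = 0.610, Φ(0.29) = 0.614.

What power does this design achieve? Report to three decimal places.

Power ≈ 0.595

z_β = δ·√(n/(σ₁²+σ₂²)) − z_{α/2}
    = 0.6 · √(786/58.32) − 1.960
    = 0.6 · 3.67115 − 1.960
    = 2.2027 − 1.960 = 0.2427 → 0.24
Power = Φ(0.24) = 0.595.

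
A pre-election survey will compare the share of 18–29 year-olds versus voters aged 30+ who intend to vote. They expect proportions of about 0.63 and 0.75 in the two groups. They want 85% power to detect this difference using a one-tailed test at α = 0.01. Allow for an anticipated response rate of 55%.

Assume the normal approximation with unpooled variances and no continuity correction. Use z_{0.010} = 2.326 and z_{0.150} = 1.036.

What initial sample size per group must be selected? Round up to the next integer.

n = (z_α + z_β)² · [p₁(1−p₁) + p₂(1−p₂)] / (p₁ − p₂)²
  = (2.326 + 1.036)² · (0.63·0.37 + 0.75·0.25) / (-0.12)²
  = (3.362)² · (0.2331 + 0.1875) / 0.0144
  = 11.3030 · 0.4206 / 0.0144
  = 330.14
Adjust for 55% response: 330.14 / 0.55 = 600.26.
Round up → n = 601 per group.

n = 601 per group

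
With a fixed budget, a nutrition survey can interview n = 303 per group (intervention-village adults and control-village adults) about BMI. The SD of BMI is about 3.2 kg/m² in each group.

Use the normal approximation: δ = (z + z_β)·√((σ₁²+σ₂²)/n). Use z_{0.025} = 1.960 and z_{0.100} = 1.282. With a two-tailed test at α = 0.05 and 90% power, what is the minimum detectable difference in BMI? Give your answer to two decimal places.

Minimum detectable difference ≈ 0.84 kg/m²

δ = (z_{α/2} + z_β) · √((σ₁²+σ₂²)/n)
  = (1.960 + 1.282) · √(20.48/303)
  = 3.242 · √0.06759
  = 3.242 · 0.2600
  = 0.8429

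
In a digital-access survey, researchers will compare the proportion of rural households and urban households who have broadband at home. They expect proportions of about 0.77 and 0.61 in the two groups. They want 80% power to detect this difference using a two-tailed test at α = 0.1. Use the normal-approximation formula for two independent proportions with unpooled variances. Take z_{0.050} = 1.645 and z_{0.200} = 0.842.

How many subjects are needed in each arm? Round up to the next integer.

n = 101 per group

n = (z_{α/2} + z_β)² · [p₁(1−p₁) + p₂(1−p₂)] / (p₁ − p₂)²
  = (1.645 + 0.842)² · (0.77·0.23 + 0.61·0.39) / (0.16)²
  = (2.487)² · (0.1771 + 0.2379) / 0.0256
  = 6.1852 · 0.4150 / 0.0256
  = 100.27
Round up → n = 101 per group.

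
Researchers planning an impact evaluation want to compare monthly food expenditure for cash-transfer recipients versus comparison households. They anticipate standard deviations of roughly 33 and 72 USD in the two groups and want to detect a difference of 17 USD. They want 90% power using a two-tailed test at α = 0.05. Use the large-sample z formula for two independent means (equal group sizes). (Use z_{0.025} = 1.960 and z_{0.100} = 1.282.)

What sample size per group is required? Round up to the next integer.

n = (z_{α/2} + z_β)² · (σ₁² + σ₂²) / δ²
  = (1.960 + 1.282)² · (33² + 72² = 6273) / 17²
  = 10.5106 · 6273 / 289
  = 228.14
Round up → n = 229 per group.

n = 229 per group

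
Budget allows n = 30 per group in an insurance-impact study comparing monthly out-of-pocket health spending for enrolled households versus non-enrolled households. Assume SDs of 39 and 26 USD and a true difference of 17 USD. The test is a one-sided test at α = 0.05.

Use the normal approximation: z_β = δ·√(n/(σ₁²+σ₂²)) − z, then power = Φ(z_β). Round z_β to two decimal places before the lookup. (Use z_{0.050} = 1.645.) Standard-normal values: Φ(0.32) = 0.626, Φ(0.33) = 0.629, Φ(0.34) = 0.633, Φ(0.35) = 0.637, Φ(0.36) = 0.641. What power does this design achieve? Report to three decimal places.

Power ≈ 0.633

z_β = δ·√(n/(σ₁²+σ₂²)) − z_α
    = 17 · √(30/2197) − 1.645
    = 17 · 0.11685 − 1.645
    = 1.9865 − 1.645 = 0.3415 → 0.34
Power = Φ(0.34) = 0.633.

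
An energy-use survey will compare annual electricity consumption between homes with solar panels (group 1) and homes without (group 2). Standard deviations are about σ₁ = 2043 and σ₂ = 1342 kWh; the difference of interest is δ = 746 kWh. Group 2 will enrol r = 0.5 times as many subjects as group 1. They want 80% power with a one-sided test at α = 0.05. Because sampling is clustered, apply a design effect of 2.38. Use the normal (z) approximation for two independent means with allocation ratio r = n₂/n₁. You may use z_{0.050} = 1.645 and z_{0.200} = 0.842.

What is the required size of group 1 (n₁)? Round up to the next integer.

n₁ = (z_α + z_β)² · (σ₁² + σ₂²/r) / δ²
   = (1.645 + 0.842)² · (2043² + 1342²/0.5) / 746²
   = 6.1852 · (4173849 + 3601928) / 556516
   = 6.1852 · 7775777 / 556516
   = 86.42
Design effect: 2.38 × 86.42 = 205.68.
Round up → n₁ = 206; n₂ = r·n₁ = 0.5 × 206 = 103.

n₁ = 206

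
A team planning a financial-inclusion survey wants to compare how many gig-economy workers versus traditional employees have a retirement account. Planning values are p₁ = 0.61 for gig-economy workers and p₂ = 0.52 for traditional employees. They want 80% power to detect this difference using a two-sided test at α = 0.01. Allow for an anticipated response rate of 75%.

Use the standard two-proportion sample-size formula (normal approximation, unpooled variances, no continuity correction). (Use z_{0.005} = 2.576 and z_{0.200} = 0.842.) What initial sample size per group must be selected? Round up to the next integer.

n = (z_{α/2} + z_β)² · [p₁(1−p₁) + p₂(1−p₂)] / (p₁ − p₂)²
  = (2.576 + 0.842)² · (0.61·0.39 + 0.52·0.48) / (0.09)²
  = (3.418)² · (0.2379 + 0.2496) / 0.0081
  = 11.6827 · 0.4875 / 0.0081
  = 703.13
Adjust for 75% response: 703.13 / 0.75 = 937.50.
Round up → n = 938 per group.

n = 938 per group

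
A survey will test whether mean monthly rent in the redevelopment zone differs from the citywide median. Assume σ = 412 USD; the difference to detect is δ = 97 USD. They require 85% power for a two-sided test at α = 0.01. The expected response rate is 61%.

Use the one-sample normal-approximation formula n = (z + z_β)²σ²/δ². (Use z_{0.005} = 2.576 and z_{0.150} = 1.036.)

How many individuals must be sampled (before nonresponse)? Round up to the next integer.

n = 386

n = (z_{α/2} + z_β)² · σ² / δ²
  = (2.576 + 1.036)² · 412² / 97²
  = 13.0465 · 169744 / 9409
  = 235.37
Adjust for 61% response: 235.37 / 0.61 = 385.85.
Round up → n = 386.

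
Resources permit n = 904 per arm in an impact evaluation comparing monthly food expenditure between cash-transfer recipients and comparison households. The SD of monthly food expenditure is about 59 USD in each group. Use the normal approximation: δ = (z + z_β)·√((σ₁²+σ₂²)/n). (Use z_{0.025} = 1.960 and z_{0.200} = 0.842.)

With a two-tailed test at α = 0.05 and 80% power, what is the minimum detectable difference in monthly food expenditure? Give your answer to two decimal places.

Minimum detectable difference ≈ 7.78 USD

δ = (z_{α/2} + z_β) · √((σ₁²+σ₂²)/n)
  = (1.960 + 0.842) · √(6962/904)
  = 2.802 · √7.7013
  = 2.802 · 2.7751
  = 7.7759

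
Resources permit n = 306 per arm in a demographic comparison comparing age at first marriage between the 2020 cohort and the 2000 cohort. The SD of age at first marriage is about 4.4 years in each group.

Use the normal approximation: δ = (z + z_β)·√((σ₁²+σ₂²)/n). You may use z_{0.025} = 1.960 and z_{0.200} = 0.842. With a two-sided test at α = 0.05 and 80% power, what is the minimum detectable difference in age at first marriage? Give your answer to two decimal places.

δ = (z_{α/2} + z_β) · √((σ₁²+σ₂²)/n)
  = (1.960 + 0.842) · √(38.72/306)
  = 2.802 · √0.12654
  = 2.802 · 0.3557
  = 0.9967

Minimum detectable difference ≈ 1.00 years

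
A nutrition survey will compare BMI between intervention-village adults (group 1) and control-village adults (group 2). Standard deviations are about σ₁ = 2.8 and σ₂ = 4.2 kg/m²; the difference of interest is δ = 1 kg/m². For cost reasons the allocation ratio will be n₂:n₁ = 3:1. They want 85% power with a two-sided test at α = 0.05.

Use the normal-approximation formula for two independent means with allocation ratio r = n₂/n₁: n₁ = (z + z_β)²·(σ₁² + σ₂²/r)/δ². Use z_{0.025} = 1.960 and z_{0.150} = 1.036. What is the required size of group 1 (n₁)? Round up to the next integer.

n₁ = (z_{α/2} + z_β)² · (σ₁² + σ₂²/r) / δ²
   = (1.960 + 1.036)² · (2.8² + 4.2²/3) / 1²
   = 8.9760 · (7.84 + 5.88) / 1
   = 8.9760 · 13.72 / 1
   = 123.15
Round up → n₁ = 124; n₂ = r·n₁ = 3 × 124 = 372.

n₁ = 124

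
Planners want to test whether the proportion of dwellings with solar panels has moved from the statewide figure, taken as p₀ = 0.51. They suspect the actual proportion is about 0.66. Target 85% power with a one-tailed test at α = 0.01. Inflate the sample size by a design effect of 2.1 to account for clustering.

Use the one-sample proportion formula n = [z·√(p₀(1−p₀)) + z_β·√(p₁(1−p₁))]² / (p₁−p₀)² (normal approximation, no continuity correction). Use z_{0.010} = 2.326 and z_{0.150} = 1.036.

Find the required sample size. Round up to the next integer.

n = 256

n = [z_α·√(p₀q₀) + z_β·√(p₁q₁)]² / (p₁ − p₀)²
  = [2.326·√(0.51·0.49) + 1.036·√(0.66·0.34)]² / (0.15)²
  = [2.326·0.4999 + 1.036·0.4737]² / 0.0225
  = [1.6535]² / 0.0225
  = 121.52
Design effect: 2.1 × 121.52 = 255.19.
Round up → n = 256.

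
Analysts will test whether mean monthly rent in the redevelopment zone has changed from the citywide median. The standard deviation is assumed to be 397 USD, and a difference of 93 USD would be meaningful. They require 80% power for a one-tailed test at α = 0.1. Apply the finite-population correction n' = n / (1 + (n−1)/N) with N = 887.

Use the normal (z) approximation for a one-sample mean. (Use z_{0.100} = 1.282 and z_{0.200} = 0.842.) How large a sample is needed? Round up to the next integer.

n = 76

n = (z_α + z_β)² · σ² / δ²
  = (1.282 + 0.842)² · 397² / 93²
  = 4.5114 · 157609 / 8649
  = 82.21
Finite-population correction (N = 887): 82.21 / (1 + (82.21 − 1)/887) = 75.31.
Round up → n = 76.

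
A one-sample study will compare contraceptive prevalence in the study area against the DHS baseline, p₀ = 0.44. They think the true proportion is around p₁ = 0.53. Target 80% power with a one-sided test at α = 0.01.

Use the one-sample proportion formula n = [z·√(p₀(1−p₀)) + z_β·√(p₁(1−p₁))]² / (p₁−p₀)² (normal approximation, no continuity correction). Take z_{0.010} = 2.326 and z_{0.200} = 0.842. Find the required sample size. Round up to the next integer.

n = 307

n = [z_α·√(p₀q₀) + z_β·√(p₁q₁)]² / (p₁ − p₀)²
  = [2.326·√(0.44·0.56) + 0.842·√(0.53·0.47)]² / (0.09)²
  = [2.326·0.4964 + 0.842·0.4991]² / 0.0081
  = [1.5748]² / 0.0081
  = 306.19
Round up → n = 307.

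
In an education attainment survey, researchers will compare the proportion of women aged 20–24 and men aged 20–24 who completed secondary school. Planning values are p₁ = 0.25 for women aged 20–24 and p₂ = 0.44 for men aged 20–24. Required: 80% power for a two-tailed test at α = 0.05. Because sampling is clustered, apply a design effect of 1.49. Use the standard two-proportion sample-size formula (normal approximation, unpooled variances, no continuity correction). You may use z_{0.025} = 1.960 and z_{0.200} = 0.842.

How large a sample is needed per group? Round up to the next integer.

n = 141 per group

n = (z_{α/2} + z_β)² · [p₁(1−p₁) + p₂(1−p₂)] / (p₁ − p₂)²
  = (1.960 + 0.842)² · (0.25·0.75 + 0.44·0.56) / (-0.19)²
  = (2.802)² · (0.1875 + 0.2464) / 0.0361
  = 7.8512 · 0.4339 / 0.0361
  = 94.37
Design effect: 1.49 × 94.37 = 140.61.
Round up → n = 141 per group.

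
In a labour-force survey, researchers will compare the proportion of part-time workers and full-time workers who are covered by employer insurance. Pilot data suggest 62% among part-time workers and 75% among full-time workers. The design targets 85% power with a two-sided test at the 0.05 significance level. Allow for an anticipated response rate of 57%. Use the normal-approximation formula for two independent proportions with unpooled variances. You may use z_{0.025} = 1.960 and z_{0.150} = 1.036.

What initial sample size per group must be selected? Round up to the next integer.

n = 395 per group

n = (z_{α/2} + z_β)² · [p₁(1−p₁) + p₂(1−p₂)] / (p₁ − p₂)²
  = (1.960 + 1.036)² · (0.62·0.38 + 0.75·0.25) / (-0.13)²
  = (2.996)² · (0.2356 + 0.1875) / 0.0169
  = 8.9760 · 0.4231 / 0.0169
  = 224.72
Adjust for 57% response: 224.72 / 0.57 = 394.24.
Round up → n = 395 per group.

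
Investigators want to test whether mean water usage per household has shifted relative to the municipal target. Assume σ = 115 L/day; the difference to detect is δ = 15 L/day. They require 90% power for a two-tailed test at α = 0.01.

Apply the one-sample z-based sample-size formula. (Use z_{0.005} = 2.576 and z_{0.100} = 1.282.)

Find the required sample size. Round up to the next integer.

n = (z_{α/2} + z_β)² · σ² / δ²
  = (2.576 + 1.282)² · 115² / 15²
  = 14.8842 · 13225 / 225
  = 874.86
Round up → n = 875.

n = 875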